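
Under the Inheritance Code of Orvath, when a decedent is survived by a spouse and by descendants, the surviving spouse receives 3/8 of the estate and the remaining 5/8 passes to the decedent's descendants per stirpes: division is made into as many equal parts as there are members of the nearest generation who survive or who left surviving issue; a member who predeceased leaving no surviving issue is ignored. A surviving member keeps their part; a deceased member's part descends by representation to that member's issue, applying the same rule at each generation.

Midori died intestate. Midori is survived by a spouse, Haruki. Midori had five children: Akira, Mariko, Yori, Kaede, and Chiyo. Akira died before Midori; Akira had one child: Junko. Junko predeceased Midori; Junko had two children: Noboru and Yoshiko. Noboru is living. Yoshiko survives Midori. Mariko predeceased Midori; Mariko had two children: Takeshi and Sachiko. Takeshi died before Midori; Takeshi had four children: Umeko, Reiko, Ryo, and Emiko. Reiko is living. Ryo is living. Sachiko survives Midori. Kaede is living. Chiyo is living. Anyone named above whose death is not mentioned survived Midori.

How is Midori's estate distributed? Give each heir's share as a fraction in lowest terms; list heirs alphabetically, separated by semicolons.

Haruki, as surviving spouse, takes 3/8.
The remaining 5/8 passes to Midori's descendants per stirpes.
The 5/8 is divided into 5 equal shares of 1/8 among Akira, Mariko, Yori, Kaede, Chiyo.
Akira predeceased; the 1/8 allotted to Akira's branch passes to Akira's issue by representation.
Junko's line is the sole branch at this level, so the full 1/8 passes to Junko's issue by representation.
The 1/8 is divided into 2 equal shares of 1/16 among Noboru, Yoshiko.
Noboru is living and takes 1/16.
Yoshiko is living and takes 1/16.
Mariko predeceased; the 1/8 allotted to Mariko's branch passes to Mariko's issue by representation.
The 1/8 is divided into 2 equal shares of 1/16 among Takeshi, Sachiko.
Takeshi predeceased; the 1/16 allotted to Takeshi's branch passes to Takeshi's issue by representation.
The 1/16 is divided into 4 equal shares of 1/64 among Umeko, Reiko, Ryo, Emiko.
Umeko is living and takes 1/64.
Reiko is living and takes 1/64.
Ryo is living and takes 1/64.
Emiko is living and takes 1/64.
Sachiko is living and takes 1/16.
Yori is living and takes 1/8.
Kaede is living and takes 1/8.
Chiyo is living and takes 1/8.

Chiyo 1/8; Emiko 1/64; Haruki 3/8; Kaede 1/8; Noboru 1/16; Reiko 1/64; Ryo 1/64; Sachiko 1/16; Umeko 1/64; Yori 1/8; Yoshiko 1/16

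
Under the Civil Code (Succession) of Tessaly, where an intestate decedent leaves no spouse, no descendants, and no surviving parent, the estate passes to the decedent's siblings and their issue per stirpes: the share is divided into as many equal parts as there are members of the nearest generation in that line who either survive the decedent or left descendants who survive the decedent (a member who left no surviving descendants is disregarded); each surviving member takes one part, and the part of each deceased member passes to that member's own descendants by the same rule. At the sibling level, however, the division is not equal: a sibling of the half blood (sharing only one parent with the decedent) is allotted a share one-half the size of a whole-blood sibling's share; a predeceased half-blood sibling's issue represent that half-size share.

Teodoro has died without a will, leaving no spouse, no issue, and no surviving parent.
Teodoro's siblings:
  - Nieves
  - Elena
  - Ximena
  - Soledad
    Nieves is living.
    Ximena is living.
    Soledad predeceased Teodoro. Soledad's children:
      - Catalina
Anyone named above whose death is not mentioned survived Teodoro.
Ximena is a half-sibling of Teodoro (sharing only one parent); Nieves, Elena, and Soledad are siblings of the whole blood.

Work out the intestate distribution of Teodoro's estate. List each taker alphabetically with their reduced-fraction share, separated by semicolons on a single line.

No spouse, descendants, or parent survives, so the estate passes to Teodoro's siblings per stirpes.
Half-blood siblings count for one-half the weight of whole-blood siblings at the initial division.
Dividing 1 in proportion to weights (total weight 7/2): Nieves (weight 1) → 2/7; Elena (weight 1) → 2/7; Ximena (weight 1/2) → 1/7; Soledad (weight 1) → 2/7.
Nieves is living and takes 2/7.
Elena is living and takes 2/7.
Ximena is living and takes 1/7.
Soledad predeceased; the 2/7 allotted to Soledad's branch passes to Soledad's issue by representation.
Catalina is the sole taker at this level and receives the full 2/7.

Catalina 2/7; Elena 2/7; Nieves 2/7; Ximena 1/7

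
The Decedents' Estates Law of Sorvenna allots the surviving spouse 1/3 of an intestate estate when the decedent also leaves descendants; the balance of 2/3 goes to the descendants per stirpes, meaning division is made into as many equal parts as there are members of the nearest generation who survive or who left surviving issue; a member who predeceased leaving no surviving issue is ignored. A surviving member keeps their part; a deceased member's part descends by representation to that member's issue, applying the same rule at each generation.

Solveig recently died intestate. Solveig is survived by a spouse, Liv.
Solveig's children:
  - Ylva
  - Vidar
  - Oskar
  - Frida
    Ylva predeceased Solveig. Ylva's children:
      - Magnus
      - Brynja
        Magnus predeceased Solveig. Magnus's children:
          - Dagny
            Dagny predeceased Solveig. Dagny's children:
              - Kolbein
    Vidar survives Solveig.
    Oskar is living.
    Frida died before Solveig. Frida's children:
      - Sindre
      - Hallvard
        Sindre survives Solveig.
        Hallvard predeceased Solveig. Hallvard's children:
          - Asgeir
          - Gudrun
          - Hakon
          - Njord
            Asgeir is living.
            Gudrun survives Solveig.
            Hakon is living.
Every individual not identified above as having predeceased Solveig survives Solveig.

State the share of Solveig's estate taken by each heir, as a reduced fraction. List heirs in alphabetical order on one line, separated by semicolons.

Liv, as surviving spouse, takes 1/3.
The remaining 2/3 passes to Solveig's descendants per stirpes.
The 2/3 is divided into 4 equal shares of 1/6 among Ylva, Vidar, Oskar, Frida.
Ylva predeceased; the 1/6 allotted to Ylva's branch passes to Ylva's issue by representation.
The 1/6 is divided into 2 equal shares of 1/12 among Magnus, Brynja.
Magnus predeceased; the 1/12 allotted to Magnus's branch passes to Magnus's issue by representation.
Dagny's line is the sole branch at this level, so the full 1/12 passes to Dagny's issue by representation.
Kolbein is the sole taker at this level and receives the full 1/12.
Brynja is living and takes 1/12.
Vidar is living and takes 1/6.
Oskar is living and takes 1/6.
Frida predeceased; the 1/6 allotted to Frida's branch passes to Frida's issue by representation.
The 1/6 is divided into 2 equal shares of 1/12 among Sindre, Hallvard.
Sindre is living and takes 1/12.
Hallvard predeceased; the 1/12 allotted to Hallvard's branch passes to Hallvard's issue by representation.
The 1/12 is divided into 4 equal shares of 1/48 among Asgeir, Gudrun, Hakon, Njord.
Asgeir is living and takes 1/48.
Gudrun is living and takes 1/48.
Hakon is living and takes 1/48.
Njord is living and takes 1/48.

Asgeir 1/48; Brynja 1/12; Gudrun 1/48; Hakon 1/48; Kolbein 1/12; Liv 1/3; Njord 1/48; Oskar 1/6; Sindre 1/12; Vidar 1/6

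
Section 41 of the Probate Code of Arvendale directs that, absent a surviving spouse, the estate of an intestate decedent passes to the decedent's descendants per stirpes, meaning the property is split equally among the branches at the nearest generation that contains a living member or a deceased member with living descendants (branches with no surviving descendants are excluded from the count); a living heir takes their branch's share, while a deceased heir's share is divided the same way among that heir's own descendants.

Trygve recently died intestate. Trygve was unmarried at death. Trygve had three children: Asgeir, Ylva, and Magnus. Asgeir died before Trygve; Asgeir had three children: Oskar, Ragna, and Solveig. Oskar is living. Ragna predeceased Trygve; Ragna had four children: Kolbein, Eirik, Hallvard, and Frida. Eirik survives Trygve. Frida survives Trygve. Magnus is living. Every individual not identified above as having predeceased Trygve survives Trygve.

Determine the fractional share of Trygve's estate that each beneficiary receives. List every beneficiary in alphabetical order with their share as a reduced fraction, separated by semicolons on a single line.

There is no surviving spouse, so the entire estate passes to Trygve's descendants per stirpes.
The estate is divided into 3 equal shares of 1/3 among Asgeir, Ylva, Magnus.
Asgeir predeceased; the 1/3 allotted to Asgeir's branch passes to Asgeir's issue by representation.
The 1/3 is divided into 3 equal shares of 1/9 among Oskar, Ragna, Solveig.
Oskar is living and takes 1/9.
Ragna predeceased; the 1/9 allotted to Ragna's branch passes to Ragna's issue by representation.
The 1/9 is divided into 4 equal shares of 1/36 among Kolbein, Eirik, Hallvard, Frida.
Kolbein is living and takes 1/36.
Eirik is living and takes 1/36.
Hallvard is living and takes 1/36.
Frida is living and takes 1/36.
Solveig is living and takes 1/9.
Ylva is living and takes 1/3.
Magnus is living and takes 1/3.

Eirik 1/36; Frida 1/36; Hallvard 1/36; Kolbein 1/36; Magnus 1/3; Oskar 1/9; Solveig 1/9; Ylva 1/3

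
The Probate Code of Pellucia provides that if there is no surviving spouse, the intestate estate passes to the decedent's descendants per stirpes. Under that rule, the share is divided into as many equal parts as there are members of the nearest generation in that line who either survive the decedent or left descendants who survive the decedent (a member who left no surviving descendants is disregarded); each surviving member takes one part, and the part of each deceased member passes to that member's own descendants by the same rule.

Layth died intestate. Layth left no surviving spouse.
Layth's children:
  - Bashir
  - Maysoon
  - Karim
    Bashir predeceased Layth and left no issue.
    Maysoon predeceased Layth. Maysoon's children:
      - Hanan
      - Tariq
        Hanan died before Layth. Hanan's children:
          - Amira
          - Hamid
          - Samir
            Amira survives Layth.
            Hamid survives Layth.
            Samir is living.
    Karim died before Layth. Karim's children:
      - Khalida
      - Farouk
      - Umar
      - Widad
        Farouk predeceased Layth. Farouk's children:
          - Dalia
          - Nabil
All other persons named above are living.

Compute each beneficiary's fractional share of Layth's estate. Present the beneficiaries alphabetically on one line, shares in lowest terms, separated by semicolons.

There is no surviving spouse, so the entire estate passes to Layth's descendants per stirpes.
Bashir left no surviving issue, so that branch lapses and is disregarded.
The estate is divided into 2 equal shares of 1/2 among Maysoon, Karim.
Maysoon predeceased; the 1/2 allotted to Maysoon's branch passes to Maysoon's issue by representation.
The 1/2 is divided into 2 equal shares of 1/4 among Hanan, Tariq.
Hanan predeceased; the 1/4 allotted to Hanan's branch passes to Hanan's issue by representation.
The 1/4 is divided into 3 equal shares of 1/12 among Amira, Hamid, Samir.
Amira is living and takes 1/12.
Hamid is living and takes 1/12.
Samir is living and takes 1/12.
Tariq is living and takes 1/4.
Karim predeceased; the 1/2 allotted to Karim's branch passes to Karim's issue by representation.
The 1/2 is divided into 4 equal shares of 1/8 among Khalida, Farouk, Umar, Widad.
Khalida is living and takes 1/8.
Farouk predeceased; the 1/8 allotted to Farouk's branch passes to Farouk's issue by representation.
The 1/8 is divided into 2 equal shares of 1/16 among Dalia, Nabil.
Dalia is living and takes 1/16.
Nabil is living and takes 1/16.
Umar is living and takes 1/8.
Widad is living and takes 1/8.

Amira 1/12; Dalia 1/16; Hamid 1/12; Khalida 1/8; Nabil 1/16; Samir 1/12; Tariq 1/4; Umar 1/8; Widad 1/8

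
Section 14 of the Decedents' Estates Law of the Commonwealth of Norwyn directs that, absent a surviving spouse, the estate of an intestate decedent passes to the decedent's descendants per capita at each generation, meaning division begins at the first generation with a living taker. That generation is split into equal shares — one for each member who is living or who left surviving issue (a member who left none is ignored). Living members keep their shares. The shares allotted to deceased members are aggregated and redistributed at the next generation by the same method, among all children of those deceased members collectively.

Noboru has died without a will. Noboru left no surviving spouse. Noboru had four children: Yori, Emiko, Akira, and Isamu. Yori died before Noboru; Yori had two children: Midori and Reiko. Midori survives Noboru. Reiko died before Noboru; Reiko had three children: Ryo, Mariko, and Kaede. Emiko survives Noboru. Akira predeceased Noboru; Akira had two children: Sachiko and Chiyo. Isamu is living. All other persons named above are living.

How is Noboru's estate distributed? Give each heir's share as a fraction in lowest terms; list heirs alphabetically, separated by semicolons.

There is no surviving spouse, so the entire estate passes to Noboru's descendants per capita at each generation.
At generation 1 (Yori, Emiko, Akira, Isamu) there are 4 shares of (1)/4 = 1/4 each.
Living: Emiko and Isamu — each takes 1/4.
Deceased: Yori and Akira. Their combined 1/2 is pooled and carried to generation 2.
At generation 2 (Midori, Reiko, Sachiko, Chiyo) there are 4 shares of (1/2)/4 = 1/8 each.
Living: Midori, Sachiko, and Chiyo — each takes 1/8.
Deceased: Reiko. That 1/8 share is carried to generation 3.
At generation 3 (Ryo, Mariko, Kaede) there are 3 shares of (1/8)/3 = 1/24 each.
Living: Ryo, Mariko, and Kaede — each takes 1/24.

Chiyo 1/8; Emiko 1/4; Isamu 1/4; Kaede 1/24; Mariko 1/24; Midori 1/8; Ryo 1/24; Sachiko 1/8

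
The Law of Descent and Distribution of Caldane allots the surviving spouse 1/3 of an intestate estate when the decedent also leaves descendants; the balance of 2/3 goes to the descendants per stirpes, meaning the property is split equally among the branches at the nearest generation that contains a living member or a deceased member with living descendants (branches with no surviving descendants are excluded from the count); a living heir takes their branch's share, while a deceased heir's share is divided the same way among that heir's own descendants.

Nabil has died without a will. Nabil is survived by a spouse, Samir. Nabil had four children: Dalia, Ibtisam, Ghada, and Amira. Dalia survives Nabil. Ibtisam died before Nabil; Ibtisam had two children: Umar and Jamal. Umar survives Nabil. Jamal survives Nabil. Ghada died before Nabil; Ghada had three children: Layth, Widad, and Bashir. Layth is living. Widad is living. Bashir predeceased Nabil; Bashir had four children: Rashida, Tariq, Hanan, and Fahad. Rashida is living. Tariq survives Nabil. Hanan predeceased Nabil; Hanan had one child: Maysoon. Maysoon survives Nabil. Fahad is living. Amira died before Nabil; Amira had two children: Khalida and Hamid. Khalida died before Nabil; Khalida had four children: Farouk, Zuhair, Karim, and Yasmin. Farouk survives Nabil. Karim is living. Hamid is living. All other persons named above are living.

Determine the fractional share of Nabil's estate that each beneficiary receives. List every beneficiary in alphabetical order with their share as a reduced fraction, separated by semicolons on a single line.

Dalia 1/6; Fahad 1/72; Farouk 1/48; Hamid 1/12; Jamal 1/12; Karim 1/48; Layth 1/18; Maysoon 1/72; Rashida 1/72; Samir 1/3; Tariq 1/72; Umar 1/12; Widad 1/18; Yasmin 1/48; Zuhair 1/48

Samir, as surviving spouse, takes 1/3.
The remaining 2/3 passes to Nabil's descendants per stirpes.
The 2/3 is divided into 4 equal shares of 1/6 among Dalia, Ibtisam, Ghada, Amira.
Dalia is living and takes 1/6.
Ibtisam predeceased; the 1/6 allotted to Ibtisam's branch passes to Ibtisam's issue by representation.
The 1/6 is divided into 2 equal shares of 1/12 among Umar, Jamal.
Umar is living and takes 1/12.
Jamal is living and takes 1/12.
Ghada predeceased; the 1/6 allotted to Ghada's branch passes to Ghada's issue by representation.
The 1/6 is divided into 3 equal shares of 1/18 among Layth, Widad, Bashir.
Layth is living and takes 1/18.
Widad is living and takes 1/18.
Bashir predeceased; the 1/18 allotted to Bashir's branch passes to Bashir's issue by representation.
The 1/18 is divided into 4 equal shares of 1/72 among Rashida, Tariq, Hanan, Fahad.
Rashida is living and takes 1/72.
Tariq is living and takes 1/72.
Hanan predeceased; the 1/72 allotted to Hanan's branch passes to Hanan's issue by representation.
Maysoon is the sole taker at this level and receives the full 1/72.
Fahad is living and takes 1/72.
Amira predeceased; the 1/6 allotted to Amira's branch passes to Amira's issue by representation.
The 1/6 is divided into 2 equal shares of 1/12 among Khalida, Hamid.
Khalida predeceased; the 1/12 allotted to Khalida's branch passes to Khalida's issue by representation.
The 1/12 is divided into 4 equal shares of 1/48 among Farouk, Zuhair, Karim, Yasmin.
Farouk is living and takes 1/48.
Zuhair is living and takes 1/48.
Karim is living and takes 1/48.
Yasmin is living and takes 1/48.
Hamid is living and takes 1/12.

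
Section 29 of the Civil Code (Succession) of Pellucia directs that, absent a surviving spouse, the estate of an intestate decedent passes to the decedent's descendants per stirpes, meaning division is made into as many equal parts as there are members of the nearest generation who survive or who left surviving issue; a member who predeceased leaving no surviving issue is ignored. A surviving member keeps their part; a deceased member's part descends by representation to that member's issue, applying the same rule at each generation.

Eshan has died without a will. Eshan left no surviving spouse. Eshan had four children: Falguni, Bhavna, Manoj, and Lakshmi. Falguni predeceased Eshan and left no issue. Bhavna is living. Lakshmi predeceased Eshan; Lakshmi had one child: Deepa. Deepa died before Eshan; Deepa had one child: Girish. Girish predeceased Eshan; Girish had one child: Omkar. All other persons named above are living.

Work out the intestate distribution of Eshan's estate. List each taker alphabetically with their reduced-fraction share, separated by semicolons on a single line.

There is no surviving spouse, so the entire estate passes to Eshan's descendants per stirpes.
Falguni left no surviving issue, so that branch lapses and is disregarded.
The estate is divided into 3 equal shares of 1/3 among Bhavna, Manoj, Lakshmi.
Bhavna is living and takes 1/3.
Manoj is living and takes 1/3.
Lakshmi predeceased; the 1/3 allotted to Lakshmi's branch passes to Lakshmi's issue by representation.
Deepa's line is the sole branch at this level, so the full 1/3 passes to Deepa's issue by representation.
Girish's line is the sole branch at this level, so the full 1/3 passes to Girish's issue by representation.
Omkar is the sole taker at this level and receives the full 1/3.

Bhavna 1/3; Manoj 1/3; Omkar 1/3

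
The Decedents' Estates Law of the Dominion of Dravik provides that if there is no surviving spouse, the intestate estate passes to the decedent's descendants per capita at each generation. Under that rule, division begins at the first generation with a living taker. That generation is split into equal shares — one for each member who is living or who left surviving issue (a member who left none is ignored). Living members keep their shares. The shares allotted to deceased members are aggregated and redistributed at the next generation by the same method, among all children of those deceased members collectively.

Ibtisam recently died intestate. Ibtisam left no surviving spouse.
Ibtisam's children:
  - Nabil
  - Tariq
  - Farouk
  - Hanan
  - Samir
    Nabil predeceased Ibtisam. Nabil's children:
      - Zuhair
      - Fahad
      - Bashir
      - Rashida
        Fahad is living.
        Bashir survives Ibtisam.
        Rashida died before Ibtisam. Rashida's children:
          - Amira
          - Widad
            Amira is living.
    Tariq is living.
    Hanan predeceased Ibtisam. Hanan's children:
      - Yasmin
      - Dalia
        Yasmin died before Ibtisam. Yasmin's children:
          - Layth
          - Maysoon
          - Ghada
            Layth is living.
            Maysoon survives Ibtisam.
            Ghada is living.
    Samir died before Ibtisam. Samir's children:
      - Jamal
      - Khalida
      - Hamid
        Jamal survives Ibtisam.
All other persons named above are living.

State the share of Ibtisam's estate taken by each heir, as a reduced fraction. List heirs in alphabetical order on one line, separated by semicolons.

There is no surviving spouse, so the entire estate passes to Ibtisam's descendants per capita at each generation.
At generation 1 (Nabil, Tariq, Farouk, Hanan, Samir) there are 5 shares of (1)/5 = 1/5 each.
Living: Tariq and Farouk — each takes 1/5.
Deceased: Nabil, Hanan, and Samir. Their combined 3/5 is pooled and carried to generation 2.
At generation 2 (Zuhair, Fahad, Bashir, Rashida, Yasmin, Dalia, Jamal, Khalida, Hamid) there are 9 shares of (3/5)/9 = 1/15 each.
Living: Zuhair, Fahad, Bashir, Dalia, Jamal, Khalida, and Hamid — each takes 1/15.
Deceased: Rashida and Yasmin. Their combined 2/15 is pooled and carried to generation 3.
At generation 3 (Amira, Widad, Layth, Maysoon, Ghada) there are 5 shares of (2/15)/5 = 2/75 each.
Living: Amira, Widad, Layth, Maysoon, and Ghada — each takes 2/75.

Amira 2/75; Bashir 1/15; Dalia 1/15; Fahad 1/15; Farouk 1/5; Ghada 2/75; Hamid 1/15; Jamal 1/15; Khalida 1/15; Layth 2/75; Maysoon 2/75; Tariq 1/5; Widad 2/75; Zuhair 1/15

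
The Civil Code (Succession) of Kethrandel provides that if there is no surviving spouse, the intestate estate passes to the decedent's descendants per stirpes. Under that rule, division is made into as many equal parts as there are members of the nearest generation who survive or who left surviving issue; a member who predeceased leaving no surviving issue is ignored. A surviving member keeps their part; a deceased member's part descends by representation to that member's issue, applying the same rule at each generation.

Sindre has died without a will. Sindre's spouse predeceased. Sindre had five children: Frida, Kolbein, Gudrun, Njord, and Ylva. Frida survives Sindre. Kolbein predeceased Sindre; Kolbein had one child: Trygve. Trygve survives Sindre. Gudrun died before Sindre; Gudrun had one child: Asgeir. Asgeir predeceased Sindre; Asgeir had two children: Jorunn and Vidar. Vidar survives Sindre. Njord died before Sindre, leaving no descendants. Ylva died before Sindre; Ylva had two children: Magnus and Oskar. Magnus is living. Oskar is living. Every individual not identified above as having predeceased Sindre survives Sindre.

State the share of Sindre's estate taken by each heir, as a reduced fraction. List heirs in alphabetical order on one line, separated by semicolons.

There is no surviving spouse, so the entire estate passes to Sindre's descendants per stirpes.
Njord left no surviving issue, so that branch lapses and is disregarded.
The estate is divided into 4 equal shares of 1/4 among Frida, Kolbein, Gudrun, Ylva.
Frida is living and takes 1/4.
Kolbein predeceased; the 1/4 allotted to Kolbein's branch passes to Kolbein's issue by representation.
Trygve is the sole taker at this level and receives the full 1/4.
Gudrun predeceased; the 1/4 allotted to Gudrun's branch passes to Gudrun's issue by representation.
Asgeir's line is the sole branch at this level, so the full 1/4 passes to Asgeir's issue by representation.
The 1/4 is divided into 2 equal shares of 1/8 among Jorunn, Vidar.
Jorunn is living and takes 1/8.
Vidar is living and takes 1/8.
Ylva predeceased; the 1/4 allotted to Ylva's branch passes to Ylva's issue by representation.
The 1/4 is divided into 2 equal shares of 1/8 among Magnus, Oskar.
Magnus is living and takes 1/8.
Oskar is living and takes 1/8.

Frida 1/4; Jorunn 1/8; Magnus 1/8; Oskar 1/8; Trygve 1/4; Vidar 1/8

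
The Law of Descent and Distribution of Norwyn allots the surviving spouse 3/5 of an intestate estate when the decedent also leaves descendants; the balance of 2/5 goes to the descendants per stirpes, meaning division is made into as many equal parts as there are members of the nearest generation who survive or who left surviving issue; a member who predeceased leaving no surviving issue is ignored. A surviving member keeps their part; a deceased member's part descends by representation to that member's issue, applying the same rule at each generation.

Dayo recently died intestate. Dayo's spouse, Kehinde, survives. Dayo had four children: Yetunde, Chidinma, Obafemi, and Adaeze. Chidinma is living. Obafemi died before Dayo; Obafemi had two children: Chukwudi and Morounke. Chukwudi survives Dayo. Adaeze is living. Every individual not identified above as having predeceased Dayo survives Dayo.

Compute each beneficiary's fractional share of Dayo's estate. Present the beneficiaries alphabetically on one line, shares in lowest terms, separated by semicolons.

Kehinde, as surviving spouse, takes 3/5.
The remaining 2/5 passes to Dayo's descendants per stirpes.
The 2/5 is divided into 4 equal shares of 1/10 among Yetunde, Chidinma, Obafemi, Adaeze.
Yetunde is living and takes 1/10.
Chidinma is living and takes 1/10.
Obafemi predeceased; the 1/10 allotted to Obafemi's branch passes to Obafemi's issue by representation.
The 1/10 is divided into 2 equal shares of 1/20 among Chukwudi, Morounke.
Chukwudi is living and takes 1/20.
Morounke is living and takes 1/20.
Adaeze is living and takes 1/10.

Adaeze 1/10; Chidinma 1/10; Chukwudi 1/20; Kehinde 3/5; Morounke 1/20; Yetunde 1/10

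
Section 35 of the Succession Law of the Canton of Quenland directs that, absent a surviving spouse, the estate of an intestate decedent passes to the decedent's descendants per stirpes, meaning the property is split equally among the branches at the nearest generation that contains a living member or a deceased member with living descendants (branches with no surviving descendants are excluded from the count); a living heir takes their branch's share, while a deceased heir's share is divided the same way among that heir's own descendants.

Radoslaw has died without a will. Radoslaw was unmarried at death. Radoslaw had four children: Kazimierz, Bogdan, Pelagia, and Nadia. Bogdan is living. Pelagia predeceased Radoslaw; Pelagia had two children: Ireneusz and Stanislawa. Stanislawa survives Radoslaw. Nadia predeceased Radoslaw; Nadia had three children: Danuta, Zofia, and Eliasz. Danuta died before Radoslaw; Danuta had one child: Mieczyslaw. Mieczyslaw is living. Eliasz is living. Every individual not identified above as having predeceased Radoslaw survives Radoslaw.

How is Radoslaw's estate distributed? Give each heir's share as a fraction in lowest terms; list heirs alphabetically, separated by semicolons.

There is no surviving spouse, so the entire estate passes to Radoslaw's descendants per stirpes.
The estate is divided into 4 equal shares of 1/4 among Kazimierz, Bogdan, Pelagia, Nadia.
Kazimierz is living and takes 1/4.
Bogdan is living and takes 1/4.
Pelagia predeceased; the 1/4 allotted to Pelagia's branch passes to Pelagia's issue by representation.
The 1/4 is divided into 2 equal shares of 1/8 among Ireneusz, Stanislawa.
Ireneusz is living and takes 1/8.
Stanislawa is living and takes 1/8.
Nadia predeceased; the 1/4 allotted to Nadia's branch passes to Nadia's issue by representation.
The 1/4 is divided into 3 equal shares of 1/12 among Danuta, Zofia, Eliasz.
Danuta predeceased; the 1/12 allotted to Danuta's branch passes to Danuta's issue by representation.
Mieczyslaw is the sole taker at this level and receives the full 1/12.
Zofia is living and takes 1/12.
Eliasz is living and takes 1/12.

Bogdan 1/4; Eliasz 1/12; Ireneusz 1/8; Kazimierz 1/4; Mieczyslaw 1/12; Stanislawa 1/8; Zofia 1/12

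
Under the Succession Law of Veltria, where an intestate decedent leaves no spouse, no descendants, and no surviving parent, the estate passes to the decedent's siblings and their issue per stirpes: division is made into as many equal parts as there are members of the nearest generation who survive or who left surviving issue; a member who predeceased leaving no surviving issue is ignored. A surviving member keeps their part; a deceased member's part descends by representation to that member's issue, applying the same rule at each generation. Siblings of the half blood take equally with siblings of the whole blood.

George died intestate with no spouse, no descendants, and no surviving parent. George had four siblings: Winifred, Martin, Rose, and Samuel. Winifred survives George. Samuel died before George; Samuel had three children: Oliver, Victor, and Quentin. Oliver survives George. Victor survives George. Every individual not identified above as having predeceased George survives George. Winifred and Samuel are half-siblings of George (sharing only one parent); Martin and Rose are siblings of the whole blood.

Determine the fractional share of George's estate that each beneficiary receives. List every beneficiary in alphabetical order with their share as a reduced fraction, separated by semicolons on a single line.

No spouse, descendants, or parent survives, so the estate passes to George's siblings per stirpes.
Half-blood and whole-blood siblings take equally under the stated rule.
The estate is divided into 4 equal shares of 1/4 among Winifred, Martin, Rose, Samuel.
Winifred is living and takes 1/4.
Martin is living and takes 1/4.
Rose is living and takes 1/4.
Samuel predeceased; the 1/4 allotted to Samuel's branch passes to Samuel's issue by representation.
The 1/4 is divided into 3 equal shares of 1/12 among Oliver, Victor, Quentin.
Oliver is living and takes 1/12.
Victor is living and takes 1/12.
Quentin is living and takes 1/12.

Martin 1/4; Oliver 1/12; Quentin 1/12; Rose 1/4; Victor 1/12; Winifred 1/4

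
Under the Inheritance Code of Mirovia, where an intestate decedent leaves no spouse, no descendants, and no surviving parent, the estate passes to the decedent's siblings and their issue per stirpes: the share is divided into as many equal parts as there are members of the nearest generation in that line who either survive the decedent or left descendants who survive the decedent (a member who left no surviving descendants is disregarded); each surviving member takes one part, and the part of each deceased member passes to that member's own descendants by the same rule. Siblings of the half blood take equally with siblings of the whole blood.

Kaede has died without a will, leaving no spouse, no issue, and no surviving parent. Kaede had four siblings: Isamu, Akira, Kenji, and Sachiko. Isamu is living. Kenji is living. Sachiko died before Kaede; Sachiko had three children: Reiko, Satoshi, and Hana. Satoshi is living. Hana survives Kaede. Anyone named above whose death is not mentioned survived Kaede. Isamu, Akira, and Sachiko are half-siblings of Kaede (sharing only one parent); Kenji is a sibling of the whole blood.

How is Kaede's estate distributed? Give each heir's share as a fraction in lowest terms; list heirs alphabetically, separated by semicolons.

Akira 1/4; Hana 1/12; Isamu 1/4; Kenji 1/4; Reiko 1/12; Satoshi 1/12

No spouse, descendants, or parent survives, so the estate passes to Kaede's siblings per stirpes.
Half-blood and whole-blood siblings take equally under the stated rule.
The estate is divided into 4 equal shares of 1/4 among Isamu, Akira, Kenji, Sachiko.
Isamu is living and takes 1/4.
Akira is living and takes 1/4.
Kenji is living and takes 1/4.
Sachiko predeceased; the 1/4 allotted to Sachiko's branch passes to Sachiko's issue by representation.
The 1/4 is divided into 3 equal shares of 1/12 among Reiko, Satoshi, Hana.
Reiko is living and takes 1/12.
Satoshi is living and takes 1/12.
Hana is living and takes 1/12.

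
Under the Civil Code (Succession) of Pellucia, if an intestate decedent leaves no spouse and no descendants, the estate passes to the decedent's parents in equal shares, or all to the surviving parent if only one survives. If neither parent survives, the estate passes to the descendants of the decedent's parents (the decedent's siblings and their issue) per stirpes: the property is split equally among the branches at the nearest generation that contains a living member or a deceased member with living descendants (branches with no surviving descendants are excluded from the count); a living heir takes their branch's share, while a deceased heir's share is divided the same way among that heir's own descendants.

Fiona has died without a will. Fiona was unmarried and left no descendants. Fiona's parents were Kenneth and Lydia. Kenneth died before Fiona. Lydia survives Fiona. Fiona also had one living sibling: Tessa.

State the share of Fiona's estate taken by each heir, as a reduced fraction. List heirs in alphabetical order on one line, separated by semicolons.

Only one parent, Lydia, survives, so Lydia takes the entire estate. The siblings take nothing because a surviving parent has priority.

Lydia 1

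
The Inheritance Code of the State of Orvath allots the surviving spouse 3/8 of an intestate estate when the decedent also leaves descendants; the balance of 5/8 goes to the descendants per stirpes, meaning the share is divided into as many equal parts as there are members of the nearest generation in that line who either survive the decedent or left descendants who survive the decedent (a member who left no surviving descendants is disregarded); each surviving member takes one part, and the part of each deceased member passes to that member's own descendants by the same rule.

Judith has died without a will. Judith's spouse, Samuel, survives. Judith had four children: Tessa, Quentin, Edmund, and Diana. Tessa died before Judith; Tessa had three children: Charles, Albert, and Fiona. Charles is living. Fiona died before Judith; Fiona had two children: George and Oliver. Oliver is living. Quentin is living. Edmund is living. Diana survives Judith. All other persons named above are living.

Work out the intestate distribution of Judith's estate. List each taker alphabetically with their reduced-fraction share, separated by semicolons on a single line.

Samuel, as surviving spouse, takes 3/8.
The remaining 5/8 passes to Judith's descendants per stirpes.
The 5/8 is divided into 4 equal shares of 5/32 among Tessa, Quentin, Edmund, Diana.
Tessa predeceased; the 5/32 allotted to Tessa's branch passes to Tessa's issue by representation.
The 5/32 is divided into 3 equal shares of 5/96 among Charles, Albert, Fiona.
Charles is living and takes 5/96.
Albert is living and takes 5/96.
Fiona predeceased; the 5/96 allotted to Fiona's branch passes to Fiona's issue by representation.
The 5/96 is divided into 2 equal shares of 5/192 among George, Oliver.
George is living and takes 5/192.
Oliver is living and takes 5/192.
Quentin is living and takes 5/32.
Edmund is living and takes 5/32.
Diana is living and takes 5/32.

Albert 5/96; Charles 5/96; Diana 5/32; Edmund 5/32; George 5/192; Oliver 5/192; Quentin 5/32; Samuel 3/8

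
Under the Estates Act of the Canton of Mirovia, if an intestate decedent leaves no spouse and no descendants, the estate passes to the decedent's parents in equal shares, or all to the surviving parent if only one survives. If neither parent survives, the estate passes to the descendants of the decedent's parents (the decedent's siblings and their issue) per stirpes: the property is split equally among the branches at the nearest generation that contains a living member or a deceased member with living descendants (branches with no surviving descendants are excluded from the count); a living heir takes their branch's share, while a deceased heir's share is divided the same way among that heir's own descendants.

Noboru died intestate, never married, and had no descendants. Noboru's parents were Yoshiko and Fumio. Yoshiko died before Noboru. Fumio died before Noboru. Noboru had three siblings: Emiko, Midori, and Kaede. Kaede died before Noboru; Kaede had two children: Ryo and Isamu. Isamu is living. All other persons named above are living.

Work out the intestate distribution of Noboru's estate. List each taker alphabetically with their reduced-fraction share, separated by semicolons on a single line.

Emiko 1/3; Isamu 1/6; Midori 1/3; Ryo 1/6

Neither parent survives and there are no descendants, so the estate passes to Noboru's siblings and their issue per stirpes.
The estate is divided into 3 equal shares of 1/3 among Emiko, Midori, Kaede.
Emiko is living and takes 1/3.
Midori is living and takes 1/3.
Kaede predeceased; the 1/3 allotted to Kaede's branch passes to Kaede's issue by representation.
The 1/3 is divided into 2 equal shares of 1/6 among Ryo, Isamu.
Ryo is living and takes 1/6.
Isamu is living and takes 1/6.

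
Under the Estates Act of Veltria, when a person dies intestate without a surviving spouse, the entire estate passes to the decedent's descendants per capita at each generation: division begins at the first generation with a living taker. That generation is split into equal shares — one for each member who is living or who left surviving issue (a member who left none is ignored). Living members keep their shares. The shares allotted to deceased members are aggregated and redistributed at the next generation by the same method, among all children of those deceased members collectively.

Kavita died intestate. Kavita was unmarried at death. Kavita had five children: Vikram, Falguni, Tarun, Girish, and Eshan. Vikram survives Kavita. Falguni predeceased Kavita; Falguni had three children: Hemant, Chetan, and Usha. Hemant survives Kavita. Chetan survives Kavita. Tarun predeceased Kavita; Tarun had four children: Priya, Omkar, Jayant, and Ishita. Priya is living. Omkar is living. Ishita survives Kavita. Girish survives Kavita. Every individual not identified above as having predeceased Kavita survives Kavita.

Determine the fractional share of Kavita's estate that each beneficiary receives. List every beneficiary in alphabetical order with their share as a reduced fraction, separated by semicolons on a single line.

There is no surviving spouse, so the entire estate passes to Kavita's descendants per capita at each generation.
At generation 1 (Vikram, Falguni, Tarun, Girish, Eshan) there are 5 shares of (1)/5 = 1/5 each.
Living: Vikram, Girish, and Eshan — each takes 1/5.
Deceased: Falguni and Tarun. Their combined 2/5 is pooled and carried to generation 2.
At generation 2 (Hemant, Chetan, Usha, Priya, Omkar, Jayant, Ishita) there are 7 shares of (2/5)/7 = 2/35 each.
Living: Hemant, Chetan, Usha, Priya, Omkar, Jayant, and Ishita — each takes 2/35.

Chetan 2/35; Eshan 1/5; Girish 1/5; Hemant 2/35; Ishita 2/35; Jayant 2/35; Omkar 2/35; Priya 2/35; Usha 2/35; Vikram 1/5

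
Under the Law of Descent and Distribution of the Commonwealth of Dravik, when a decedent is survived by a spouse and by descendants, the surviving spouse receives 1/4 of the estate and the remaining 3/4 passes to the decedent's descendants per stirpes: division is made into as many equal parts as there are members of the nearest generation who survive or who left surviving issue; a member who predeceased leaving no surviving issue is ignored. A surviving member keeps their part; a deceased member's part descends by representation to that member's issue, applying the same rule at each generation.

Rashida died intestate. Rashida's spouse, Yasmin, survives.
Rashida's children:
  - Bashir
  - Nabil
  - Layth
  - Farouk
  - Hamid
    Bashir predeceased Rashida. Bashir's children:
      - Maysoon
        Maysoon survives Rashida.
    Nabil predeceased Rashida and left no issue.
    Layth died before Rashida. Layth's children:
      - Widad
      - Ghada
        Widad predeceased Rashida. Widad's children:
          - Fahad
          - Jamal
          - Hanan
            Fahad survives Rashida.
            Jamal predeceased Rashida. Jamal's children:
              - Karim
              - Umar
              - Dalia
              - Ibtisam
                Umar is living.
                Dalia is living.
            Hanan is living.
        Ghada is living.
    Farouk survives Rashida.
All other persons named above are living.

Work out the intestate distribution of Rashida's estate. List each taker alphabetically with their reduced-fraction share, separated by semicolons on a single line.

Dalia 1/128; Fahad 1/32; Farouk 3/16; Ghada 3/32; Hamid 3/16; Hanan 1/32; Ibtisam 1/128; Karim 1/128; Maysoon 3/16; Umar 1/128; Yasmin 1/4

Yasmin, as surviving spouse, takes 1/4.
The remaining 3/4 passes to Rashida's descendants per stirpes.
Nabil left no surviving issue, so that branch lapses and is disregarded.
The 3/4 is divided into 4 equal shares of 3/16 among Bashir, Layth, Farouk, Hamid.
Bashir predeceased; the 3/16 allotted to Bashir's branch passes to Bashir's issue by representation.
Maysoon is the sole taker at this level and receives the full 3/16.
Layth predeceased; the 3/16 allotted to Layth's branch passes to Layth's issue by representation.
The 3/16 is divided into 2 equal shares of 3/32 among Widad, Ghada.
Widad predeceased; the 3/32 allotted to Widad's branch passes to Widad's issue by representation.
The 3/32 is divided into 3 equal shares of 1/32 among Fahad, Jamal, Hanan.
Fahad is living and takes 1/32.
Jamal predeceased; the 1/32 allotted to Jamal's branch passes to Jamal's issue by representation.
The 1/32 is divided into 4 equal shares of 1/128 among Karim, Umar, Dalia, Ibtisam.
Karim is living and takes 1/128.
Umar is living and takes 1/128.
Dalia is living and takes 1/128.
Ibtisam is living and takes 1/128.
Hanan is living and takes 1/32.
Ghada is living and takes 3/32.
Farouk is living and takes 3/16.
Hamid is living and takes 3/16.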